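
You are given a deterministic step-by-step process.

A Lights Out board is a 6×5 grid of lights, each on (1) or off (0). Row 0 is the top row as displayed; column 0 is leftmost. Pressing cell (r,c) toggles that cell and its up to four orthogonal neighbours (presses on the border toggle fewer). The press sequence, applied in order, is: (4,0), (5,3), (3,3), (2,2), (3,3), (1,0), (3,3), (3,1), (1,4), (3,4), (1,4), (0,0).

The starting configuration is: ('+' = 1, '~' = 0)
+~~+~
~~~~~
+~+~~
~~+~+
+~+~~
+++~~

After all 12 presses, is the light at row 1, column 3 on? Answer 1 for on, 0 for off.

t=0: +~~+~
~~~~~
+~+~~
~~+~+
+~+~~
+++~~
t=1: +~~+~
~~~~~
+~+~~
+~+~+
~++~~
~++~~
t=2: +~~+~
~~~~~
+~+~~
+~+~+
~+++~
~+~++
t=3: +~~+~
~~~~~
+~++~
+~~+~
~++~~
~+~++
t=4: +~~+~
~~+~~
++~~~
+~++~
~++~~
~+~++
t=5: +~~+~
~~+~~
++~+~
+~~~+
~+++~
~+~++
t=6: ~~~+~
+++~~
~+~+~
+~~~+
~+++~
~+~++
t=7: ~~~+~
+++~~
~+~~~
+~++~
~++~~
~+~++
t=8: ~~~+~
+++~~
~~~~~
~+~+~
~~+~~
~+~++
t=9: ~~~++
+++++
~~~~+
~+~+~
~~+~~
~+~++
t=10: ~~~++
+++++
~~~~~
~+~~+
~~+~+
~+~++
t=11: ~~~+~
+++~~
~~~~+
~+~~+
~~+~+
~+~++
t=12: ++~+~
~++~~
~~~~+
~+~~+
~~+~+
~+~++

0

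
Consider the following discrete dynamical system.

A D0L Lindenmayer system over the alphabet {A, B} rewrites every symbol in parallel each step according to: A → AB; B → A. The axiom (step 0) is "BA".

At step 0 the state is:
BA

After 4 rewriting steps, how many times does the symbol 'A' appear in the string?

8

0) BA
1) AAB
2) ABABA
3) ABAABAAB
4) ABAABABAABABA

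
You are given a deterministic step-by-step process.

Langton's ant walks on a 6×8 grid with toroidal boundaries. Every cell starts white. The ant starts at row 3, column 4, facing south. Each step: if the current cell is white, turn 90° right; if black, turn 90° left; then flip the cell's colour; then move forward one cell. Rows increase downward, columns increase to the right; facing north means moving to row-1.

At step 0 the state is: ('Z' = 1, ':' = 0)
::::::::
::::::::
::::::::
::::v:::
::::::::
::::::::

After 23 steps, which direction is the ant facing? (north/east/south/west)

west

[0] ::::::::
::::::::
::::::::
::::v:::
::::::::
::::::::
[1] ::::::::
::::::::
::::::::
:::<Z:::
::::::::
::::::::
[2] ::::::::
::::::::
:::^::::
:::ZZ:::
::::::::
::::::::
[3] ::::::::
::::::::
:::Z>:::
:::ZZ:::
::::::::
::::::::
[4] ::::::::
::::::::
:::ZZ:::
:::Zv:::
::::::::
::::::::
[5] ::::::::
::::::::
:::ZZ:::
:::Z:>::
::::::::
::::::::
[6] ::::::::
::::::::
:::ZZ:::
:::Z:Z::
:::::v::
::::::::
[7] ::::::::
::::::::
:::ZZ:::
:::Z:Z::
::::<Z::
::::::::
[8] ::::::::
::::::::
:::ZZ:::
:::Z^Z::
::::ZZ::
::::::::
[9] ::::::::
::::::::
:::ZZ:::
:::ZZ>::
::::ZZ::
::::::::
[10] ::::::::
::::::::
:::ZZ^::
:::ZZ:::
::::ZZ::
::::::::
[11] ::::::::
::::::::
:::ZZZ>:
:::ZZ:::
::::ZZ::
::::::::
[12] ::::::::
::::::::
:::ZZZZ:
:::ZZ:v:
::::ZZ::
::::::::
[13] ::::::::
::::::::
:::ZZZZ:
:::ZZ<Z:
::::ZZ::
::::::::
[14] ::::::::
::::::::
:::ZZ^Z:
:::ZZZZ:
::::ZZ::
::::::::
[15] ::::::::
::::::::
:::Z<:Z:
:::ZZZZ:
::::ZZ::
::::::::
[16] ::::::::
::::::::
:::Z::Z:
:::ZvZZ:
::::ZZ::
::::::::
[17] ::::::::
::::::::
:::Z::Z:
:::Z:>Z:
::::ZZ::
::::::::
[18] ::::::::
::::::::
:::Z:^Z:
:::Z::Z:
::::ZZ::
::::::::
[19] ::::::::
::::::::
:::Z:Z>:
:::Z::Z:
::::ZZ::
::::::::
[20] ::::::::
::::::^:
:::Z:Z::
:::Z::Z:
::::ZZ::
::::::::
[21] ::::::::
::::::Z>
:::Z:Z::
:::Z::Z:
::::ZZ::
::::::::
[22] ::::::::
::::::ZZ
:::Z:Z:v
:::Z::Z:
::::ZZ::
::::::::
[23] ::::::::
::::::ZZ
:::Z:Z<Z
:::Z::Z:
::::ZZ::
::::::::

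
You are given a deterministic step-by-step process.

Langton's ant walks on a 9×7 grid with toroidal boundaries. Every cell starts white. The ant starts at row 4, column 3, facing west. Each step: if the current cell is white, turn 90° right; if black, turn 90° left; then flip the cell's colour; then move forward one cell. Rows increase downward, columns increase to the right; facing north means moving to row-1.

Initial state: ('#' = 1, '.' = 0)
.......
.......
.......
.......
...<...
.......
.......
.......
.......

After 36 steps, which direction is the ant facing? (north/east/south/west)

east

gen 0: .......
.......
.......
.......
...<...
.......
.......
.......
.......
gen 1: .......
.......
.......
...^...
...#...
.......
.......
.......
.......
gen 2: .......
.......
.......
...#>..
...#...
.......
.......
.......
.......
gen 3: .......
.......
.......
...##..
...#v..
.......
.......
.......
.......
gen 4: .......
.......
.......
...##..
...<#..
.......
.......
.......
.......
gen 5: .......
.......
.......
...##..
....#..
...v...
.......
.......
.......
gen 6: .......
.......
.......
...##..
....#..
..<#...
.......
.......
.......
gen 7: .......
.......
.......
...##..
..^.#..
..##...
.......
.......
.......
gen 8: .......
.......
.......
...##..
..#>#..
..##...
.......
.......
.......
gen 9: .......
.......
.......
...##..
..###..
..#v...
.......
.......
.......
gen 10: .......
.......
.......
...##..
..###..
..#.>..
.......
.......
.......
gen 11: .......
.......
.......
...##..
..###..
..#.#..
....v..
.......
.......
gen 12: .......
.......
.......
...##..
..###..
..#.#..
...<#..
.......
.......
gen 13: .......
.......
.......
...##..
..###..
..#^#..
...##..
.......
.......
gen 14: .......
.......
.......
...##..
..###..
..##>..
...##..
.......
.......
gen 15: .......
.......
.......
...##..
..##^..
..##...
...##..
.......
.......
gen 16: .......
.......
.......
...##..
..#<...
..##...
...##..
.......
.......
gen 17: .......
.......
.......
...##..
..#....
..#v...
...##..
.......
.......
gen 18: .......
.......
.......
...##..
..#....
..#.>..
...##..
.......
.......
gen 19: .......
.......
.......
...##..
..#....
..#.#..
...#v..
.......
.......
gen 20: .......
.......
.......
...##..
..#....
..#.#..
...#.>.
.......
.......
gen 21: .......
.......
.......
...##..
..#....
..#.#..
...#.#.
.....v.
.......
gen 22: .......
.......
.......
...##..
..#....
..#.#..
...#.#.
....<#.
.......
gen 23: .......
.......
.......
...##..
..#....
..#.#..
...#^#.
....##.
.......
gen 24: .......
.......
.......
...##..
..#....
..#.#..
...##>.
....##.
.......
gen 25: .......
.......
.......
...##..
..#....
..#.#^.
...##..
....##.
.......
gen 26: .......
.......
.......
...##..
..#....
..#.##>
...##..
....##.
.......
gen 27: .......
.......
.......
...##..
..#....
..#.###
...##.v
....##.
.......
gen 28: .......
.......
.......
...##..
..#....
..#.###
...##<#
....##.
.......
gen 29: .......
.......
.......
...##..
..#....
..#.#^#
...####
....##.
.......
gen 30: .......
.......
.......
...##..
..#....
..#.<.#
...####
....##.
.......
gen 31: .......
.......
.......
...##..
..#....
..#...#
...#v##
....##.
.......
gen 32: .......
.......
.......
...##..
..#....
..#...#
...#.>#
....##.
.......
gen 33: .......
.......
.......
...##..
..#....
..#..^#
...#..#
....##.
.......
gen 34: .......
.......
.......
...##..
..#....
..#..#>
...#..#
....##.
.......
gen 35: .......
.......
.......
...##..
..#...^
..#..#.
...#..#
....##.
.......
gen 36: .......
.......
.......
...##..
>.#...#
..#..#.
...#..#
....##.
.......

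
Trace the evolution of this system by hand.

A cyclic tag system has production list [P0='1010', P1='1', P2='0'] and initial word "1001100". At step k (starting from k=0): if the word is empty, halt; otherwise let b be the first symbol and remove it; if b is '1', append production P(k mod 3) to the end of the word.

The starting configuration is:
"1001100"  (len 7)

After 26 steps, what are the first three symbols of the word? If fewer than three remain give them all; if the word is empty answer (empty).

gen 0: "1001100"  (len 7)
gen 1: "0011001010"  (len 10)
gen 2: "011001010"  (len 9)
gen 3: "11001010"  (len 8)
gen 4: "10010101010"  (len 11)
gen 5: "00101010101"  (len 11)
gen 6: "0101010101"  (len 10)
gen 7: "101010101"  (len 9)
gen 8: "010101011"  (len 9)
gen 9: "10101011"  (len 8)
gen 10: "01010111010"  (len 11)
gen 11: "1010111010"  (len 10)
gen 12: "0101110100"  (len 10)
gen 13: "101110100"  (len 9)
gen 14: "011101001"  (len 9)
gen 15: "11101001"  (len 8)
gen 16: "11010011010"  (len 11)
gen 17: "10100110101"  (len 11)
gen 18: "01001101010"  (len 11)
gen 19: "1001101010"  (len 10)
gen 20: "0011010101"  (len 10)
gen 21: "011010101"  (len 9)
gen 22: "11010101"  (len 8)
gen 23: "10101011"  (len 8)
gen 24: "01010110"  (len 8)
gen 25: "1010110"  (len 7)
gen 26: "0101101"  (len 7)

010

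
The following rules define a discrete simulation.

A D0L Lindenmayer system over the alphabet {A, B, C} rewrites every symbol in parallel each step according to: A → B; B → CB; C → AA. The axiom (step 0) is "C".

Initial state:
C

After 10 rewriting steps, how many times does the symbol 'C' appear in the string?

0) C
1) AA
2) BB
3) CBCB
4) AACBAACB
5) BBAACBBBAACB
6) CBCBBBAACBCBCBBBAACB
7) AACBAACBCBCBBBAACBAACBAACBCBCBBBAACB
8) BBAACBBBAACBAACBAACBCBCBBBAACBBBAACBBBAACBAACBAACBCBCBBBAACB
9) CBCBBBAACBCBCBBBAACBBBAACBBBAACBAACBAACBCBCBBBAACBCBCBBBAACBCBCBBBAACBBBAACBBBAACBAACBAACBCBCBBBAACB
10) AACBAACBCBCBBBAACBAACBAACBCBCBBBAACBCBCBBBAACBCBCBBBAACBBB…CBBBAACBCBCBBBAACBCBCBBBAACBBBAACBBBAACBAACBAACBCBCBBBAACB  (len 172)

46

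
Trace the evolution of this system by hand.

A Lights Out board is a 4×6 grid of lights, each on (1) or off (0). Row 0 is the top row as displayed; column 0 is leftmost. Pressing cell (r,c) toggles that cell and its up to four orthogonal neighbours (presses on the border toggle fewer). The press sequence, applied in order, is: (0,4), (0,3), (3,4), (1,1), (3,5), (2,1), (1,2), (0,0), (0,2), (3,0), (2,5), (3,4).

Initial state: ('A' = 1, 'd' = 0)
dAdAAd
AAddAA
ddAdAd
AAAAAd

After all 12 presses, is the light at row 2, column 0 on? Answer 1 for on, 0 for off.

0

0) dAdAAd
AAddAA
ddAdAd
AAAAAd
1) dAdddA
AAdddA
ddAdAd
AAAAAd
2) dAAAAA
AAdAdA
ddAdAd
AAAAAd
3) dAAAAA
AAdAdA
ddAddd
AAAddA
4) ddAAAA
ddAAdA
dAAddd
AAAddA
5) ddAAAA
ddAAdA
dAAddA
AAAdAd
6) ddAAAA
dAAAdA
AddddA
AdAdAd
7) dddAAA
dddddA
AdAddA
AdAdAd
8) AAdAAA
AddddA
AdAddA
AdAdAd
9) AdAdAA
AdAddA
AdAddA
AdAdAd
10) AdAdAA
AdAddA
ddAddA
dAAdAd
11) AdAdAA
AdAddd
ddAdAd
dAAdAA
12) AdAdAA
AdAddd
ddAddd
dAAAdd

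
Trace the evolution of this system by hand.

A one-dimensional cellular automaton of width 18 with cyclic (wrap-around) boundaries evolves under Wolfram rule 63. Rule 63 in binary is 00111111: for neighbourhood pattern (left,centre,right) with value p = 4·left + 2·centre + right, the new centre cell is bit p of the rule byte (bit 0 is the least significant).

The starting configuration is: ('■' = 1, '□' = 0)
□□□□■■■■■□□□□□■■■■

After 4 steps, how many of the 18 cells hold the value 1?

9

[0] □□□□■■■■■□□□□□■■■■
[1] ■■■■■□□□□■■■■■■□□□
[2] ■□□□□■■■■■□□□□□■■■
[3] □■■■■■□□□□■■■■■■□□
[4] ■■□□□□■■■■■□□□□□■■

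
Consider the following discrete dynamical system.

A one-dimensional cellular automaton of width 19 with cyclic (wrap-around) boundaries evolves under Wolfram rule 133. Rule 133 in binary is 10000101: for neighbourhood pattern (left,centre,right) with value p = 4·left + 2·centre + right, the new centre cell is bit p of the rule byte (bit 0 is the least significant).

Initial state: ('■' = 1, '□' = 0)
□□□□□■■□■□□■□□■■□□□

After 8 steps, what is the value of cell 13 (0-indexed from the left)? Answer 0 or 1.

[0] □□□□□■■□■□□■□□■■□□□
[1] ■■■■□□□□■□□■□□□□□■■
[2] ■■■□□■■□■□□■□■■■□□■
[3] ■■□□□□□□■□□■□□■□□□□
[4] □□□■■■■□■□□■□□■□■■□
[5] ■■□□■■□□■□□■□□■□□□□
[6] □□□□□□□□■□□■□□■□■■□
[7] ■■■■■■■□■□□■□□■□□□□
[8] □■■■■■□□■□□■□□■□■■□

0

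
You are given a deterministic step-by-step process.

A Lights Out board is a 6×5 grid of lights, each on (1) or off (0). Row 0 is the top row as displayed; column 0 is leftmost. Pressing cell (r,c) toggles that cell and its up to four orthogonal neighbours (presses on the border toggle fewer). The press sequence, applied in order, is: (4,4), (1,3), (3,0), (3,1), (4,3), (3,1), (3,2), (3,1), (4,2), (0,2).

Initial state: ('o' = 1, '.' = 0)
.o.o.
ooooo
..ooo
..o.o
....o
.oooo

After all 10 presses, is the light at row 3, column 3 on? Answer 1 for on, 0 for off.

0

[0] .o.o.
ooooo
..ooo
..o.o
....o
.oooo
[1] .o.o.
ooooo
..ooo
..o..
...o.
.ooo.
[2] .o...
oo...
..o.o
..o..
...o.
.ooo.
[3] .o...
oo...
o.o.o
ooo..
o..o.
.ooo.
[4] .o...
oo...
ooo.o
.....
oo.o.
.ooo.
[5] .o...
oo...
ooo.o
...o.
ooo.o
.oo..
[6] .o...
oo...
o.o.o
oooo.
o.o.o
.oo..
[7] .o...
oo...
o...o
o....
o...o
.oo..
[8] .o...
oo...
oo..o
.oo..
oo..o
.oo..
[9] .o...
oo...
oo..o
.o...
o.ooo
.o...
[10] ..oo.
ooo..
oo..o
.o...
o.ooo
.o...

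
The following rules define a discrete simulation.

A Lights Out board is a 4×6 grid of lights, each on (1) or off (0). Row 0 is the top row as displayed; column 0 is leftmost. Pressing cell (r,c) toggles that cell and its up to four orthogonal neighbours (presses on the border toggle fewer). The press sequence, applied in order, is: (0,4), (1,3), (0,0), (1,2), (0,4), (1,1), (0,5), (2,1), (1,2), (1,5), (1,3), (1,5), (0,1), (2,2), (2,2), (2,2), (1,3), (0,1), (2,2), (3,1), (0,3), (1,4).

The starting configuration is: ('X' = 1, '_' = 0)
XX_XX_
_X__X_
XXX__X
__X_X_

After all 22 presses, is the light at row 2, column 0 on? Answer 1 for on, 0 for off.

0

[0] XX_XX_
_X__X_
XXX__X
__X_X_
[1] XX___X
_X____
XXX__X
__X_X_
[2] XX_X_X
_XXXX_
XXXX_X
__X_X_
[3] ___X_X
XXXXX_
XXXX_X
__X_X_
[4] __XX_X
X___X_
XX_X_X
__X_X_
[5] __X_X_
X_____
XX_X_X
__X_X_
[6] _XX_X_
_XX___
X__X_X
__X_X_
[7] _XX__X
_XX__X
X__X_X
__X_X_
[8] _XX__X
__X__X
_XXX_X
_XX_X_
[9] _X___X
_X_X_X
_X_X_X
_XX_X_
[10] _X____
_X_XX_
_X_X__
_XX_X_
[11] _X_X__
_XX___
_X____
_XX_X_
[12] _X_X_X
_XX_XX
_X___X
_XX_X_
[13] X_XX_X
__X_XX
_X___X
_XX_X_
[14] X_XX_X
____XX
__XX_X
_X__X_
[15] X_XX_X
__X_XX
_X___X
_XX_X_
[16] X_XX_X
____XX
__XX_X
_X__X_
[17] X_X__X
__XX_X
__X__X
_X__X_
[18] _X___X
_XXX_X
__X__X
_X__X_
[19] _X___X
_X_X_X
_X_X_X
_XX_X_
[20] _X___X
_X_X_X
___X_X
X___X_
[21] _XXXXX
_X___X
___X_X
X___X_
[22] _XXX_X
_X_XX_
___XXX
X___X_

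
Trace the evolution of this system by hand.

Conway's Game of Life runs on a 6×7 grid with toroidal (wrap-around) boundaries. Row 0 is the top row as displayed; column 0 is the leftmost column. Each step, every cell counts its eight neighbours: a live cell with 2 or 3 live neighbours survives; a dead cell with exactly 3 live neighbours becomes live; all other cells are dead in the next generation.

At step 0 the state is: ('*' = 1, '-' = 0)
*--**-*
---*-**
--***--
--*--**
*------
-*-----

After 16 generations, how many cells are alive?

k=0  *--**-*
---*-**
--***--
--*--**
*------
-*-----
k=1  *-***-*
*-----*
--*----
-**-***
**----*
-*----*
k=2  --**---
*-*--**
--**---
--**-**
-------
---*---
k=3  -****-*
----*-*
*------
--***--
--***--
--**---
k=4  **--*--
-**-*-*
----**-
-**-*--
-*-----
-----*-
k=5  *****-*
-**-*-*
*---*--
-*****-
-**----
**-----
k=6  ----*-*
----*-*
*-----*
*---**-
----*--
------*
k=7  *-----*
------*
*---*--
*---**-
----*-*
-------
k=8  *-----*
-----**
*---*--
*--**--
----*-*
*----**
k=9  -------
-----*-
*--**--
*--**-*
---**--
-------
k=10  -------
----*--
*--*---
*-*---*
---***-
-------
k=11  -------
-------
**-*--*
***--**
---****
----*--
k=12  -------
*------
-----*-
-------
-***---
---**--
k=13  -------
-------
-------
--*----
--***--
---**--
k=14  -------
-------
-------
--*----
--*-*--
--*-*--
k=15  -------
-------
-------
---*---
-**----
-------
k=16  -------
-------
-------
--*----
--*----
-------

2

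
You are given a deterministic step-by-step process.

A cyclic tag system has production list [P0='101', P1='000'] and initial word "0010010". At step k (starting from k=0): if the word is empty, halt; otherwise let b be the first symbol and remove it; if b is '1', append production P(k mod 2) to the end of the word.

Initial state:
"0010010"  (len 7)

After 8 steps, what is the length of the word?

8

gen 0: "0010010"  (len 7)
gen 1: "010010"  (len 6)
gen 2: "10010"  (len 5)
gen 3: "0010101"  (len 7)
gen 4: "010101"  (len 6)
gen 5: "10101"  (len 5)
gen 6: "0101000"  (len 7)
gen 7: "101000"  (len 6)
gen 8: "01000000"  (len 8)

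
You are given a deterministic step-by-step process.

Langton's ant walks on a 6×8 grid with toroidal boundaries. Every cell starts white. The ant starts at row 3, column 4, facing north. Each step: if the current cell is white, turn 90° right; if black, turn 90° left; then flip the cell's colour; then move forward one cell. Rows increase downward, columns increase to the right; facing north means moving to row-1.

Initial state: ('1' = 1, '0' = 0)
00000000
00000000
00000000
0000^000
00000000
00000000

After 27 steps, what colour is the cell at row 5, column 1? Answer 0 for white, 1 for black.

1

[0] 00000000
00000000
00000000
0000^000
00000000
00000000
[1] 00000000
00000000
00000000
00001>00
00000000
00000000
[2] 00000000
00000000
00000000
00001100
00000v00
00000000
[3] 00000000
00000000
00000000
00001100
0000<100
00000000
[4] 00000000
00000000
00000000
0000^100
00001100
00000000
[5] 00000000
00000000
00000000
000<0100
00001100
00000000
[6] 00000000
00000000
000^0000
00010100
00001100
00000000
[7] 00000000
00000000
0001>000
00010100
00001100
00000000
[8] 00000000
00000000
00011000
0001v100
00001100
00000000
[9] 00000000
00000000
00011000
000<1100
00001100
00000000
[10] 00000000
00000000
00011000
00001100
000v1100
00000000
[11] 00000000
00000000
00011000
00001100
00<11100
00000000
[12] 00000000
00000000
00011000
00^01100
00111100
00000000
[13] 00000000
00000000
00011000
001>1100
00111100
00000000
[14] 00000000
00000000
00011000
00111100
001v1100
00000000
[15] 00000000
00000000
00011000
00111100
0010>100
00000000
[16] 00000000
00000000
00011000
0011^100
00100100
00000000
[17] 00000000
00000000
00011000
001<0100
00100100
00000000
[18] 00000000
00000000
00011000
00100100
001v0100
00000000
[19] 00000000
00000000
00011000
00100100
00<10100
00000000
[20] 00000000
00000000
00011000
00100100
00010100
00v00000
[21] 00000000
00000000
00011000
00100100
00010100
0<100000
[22] 00000000
00000000
00011000
00100100
0^010100
01100000
[23] 00000000
00000000
00011000
00100100
01>10100
01100000
[24] 00000000
00000000
00011000
00100100
01110100
01v00000
[25] 00000000
00000000
00011000
00100100
01110100
010>0000
[26] 000v0000
00000000
00011000
00100100
01110100
01010000
[27] 00<10000
00000000
00011000
00100100
01110100
01010000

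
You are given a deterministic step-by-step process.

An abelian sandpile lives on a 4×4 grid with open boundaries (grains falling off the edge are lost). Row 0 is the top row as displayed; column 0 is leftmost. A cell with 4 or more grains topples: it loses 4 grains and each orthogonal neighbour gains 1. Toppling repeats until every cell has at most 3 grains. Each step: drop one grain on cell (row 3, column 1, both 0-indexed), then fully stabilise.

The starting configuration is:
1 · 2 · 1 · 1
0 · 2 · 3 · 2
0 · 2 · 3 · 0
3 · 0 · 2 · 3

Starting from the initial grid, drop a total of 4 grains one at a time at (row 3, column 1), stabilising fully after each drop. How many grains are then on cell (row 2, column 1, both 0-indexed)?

k=0  1 · 2 · 1 · 1
0 · 2 · 3 · 2
0 · 2 · 3 · 0
3 · 0 · 2 · 3
k=1  1 · 2 · 1 · 1
0 · 2 · 3 · 2
0 · 2 · 3 · 0
3 · 1 · 2 · 3
k=2  1 · 2 · 1 · 1
0 · 2 · 3 · 2
0 · 2 · 3 · 0
3 · 2 · 2 · 3
k=3  1 · 2 · 1 · 1
0 · 2 · 3 · 2
0 · 2 · 3 · 0
3 · 3 · 2 · 3
k=4  1 · 2 · 1 · 1
0 · 2 · 3 · 2
1 · 3 · 3 · 0
0 · 1 · 3 · 3

3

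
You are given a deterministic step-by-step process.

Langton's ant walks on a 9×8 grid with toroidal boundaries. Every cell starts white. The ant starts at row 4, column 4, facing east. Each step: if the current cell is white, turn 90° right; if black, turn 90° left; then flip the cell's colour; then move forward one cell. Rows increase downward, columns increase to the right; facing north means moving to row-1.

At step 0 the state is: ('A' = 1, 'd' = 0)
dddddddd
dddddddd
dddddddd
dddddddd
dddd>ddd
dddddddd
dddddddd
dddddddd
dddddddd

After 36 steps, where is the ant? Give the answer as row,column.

t=0: dddddddd
dddddddd
dddddddd
dddddddd
dddd>ddd
dddddddd
dddddddd
dddddddd
dddddddd
t=1: dddddddd
dddddddd
dddddddd
dddddddd
ddddAddd
ddddvddd
dddddddd
dddddddd
dddddddd
t=2: dddddddd
dddddddd
dddddddd
dddddddd
ddddAddd
ddd<Addd
dddddddd
dddddddd
dddddddd
t=3: dddddddd
dddddddd
dddddddd
dddddddd
ddd^Addd
dddAAddd
dddddddd
dddddddd
dddddddd
t=4: dddddddd
dddddddd
dddddddd
dddddddd
dddA>ddd
dddAAddd
dddddddd
dddddddd
dddddddd
t=5: dddddddd
dddddddd
dddddddd
dddd^ddd
dddAdddd
dddAAddd
dddddddd
dddddddd
dddddddd
t=6: dddddddd
dddddddd
dddddddd
ddddA>dd
dddAdddd
dddAAddd
dddddddd
dddddddd
dddddddd
t=7: dddddddd
dddddddd
dddddddd
ddddAAdd
dddAdvdd
dddAAddd
dddddddd
dddddddd
dddddddd
t=8: dddddddd
dddddddd
dddddddd
ddddAAdd
dddA<Add
dddAAddd
dddddddd
dddddddd
dddddddd
t=9: dddddddd
dddddddd
dddddddd
dddd^Add
dddAAAdd
dddAAddd
dddddddd
dddddddd
dddddddd
t=10: dddddddd
dddddddd
dddddddd
ddd<dAdd
dddAAAdd
dddAAddd
dddddddd
dddddddd
dddddddd
t=11: dddddddd
dddddddd
ddd^dddd
dddAdAdd
dddAAAdd
dddAAddd
dddddddd
dddddddd
dddddddd
t=12: dddddddd
dddddddd
dddA>ddd
dddAdAdd
dddAAAdd
dddAAddd
dddddddd
dddddddd
dddddddd
t=13: dddddddd
dddddddd
dddAAddd
dddAvAdd
dddAAAdd
dddAAddd
dddddddd
dddddddd
dddddddd
t=14: dddddddd
dddddddd
dddAAddd
ddd<AAdd
dddAAAdd
dddAAddd
dddddddd
dddddddd
dddddddd
t=15: dddddddd
dddddddd
dddAAddd
ddddAAdd
dddvAAdd
dddAAddd
dddddddd
dddddddd
dddddddd
t=16: dddddddd
dddddddd
dddAAddd
ddddAAdd
dddd>Add
dddAAddd
dddddddd
dddddddd
dddddddd
t=17: dddddddd
dddddddd
dddAAddd
dddd^Add
dddddAdd
dddAAddd
dddddddd
dddddddd
dddddddd
t=18: dddddddd
dddddddd
dddAAddd
ddd<dAdd
dddddAdd
dddAAddd
dddddddd
dddddddd
dddddddd
t=19: dddddddd
dddddddd
ddd^Addd
dddAdAdd
dddddAdd
dddAAddd
dddddddd
dddddddd
dddddddd
t=20: dddddddd
dddddddd
dd<dAddd
dddAdAdd
dddddAdd
dddAAddd
dddddddd
dddddddd
dddddddd
t=21: dddddddd
dd^ddddd
ddAdAddd
dddAdAdd
dddddAdd
dddAAddd
dddddddd
dddddddd
dddddddd
t=22: dddddddd
ddA>dddd
ddAdAddd
dddAdAdd
dddddAdd
dddAAddd
dddddddd
dddddddd
dddddddd
t=23: dddddddd
ddAAdddd
ddAvAddd
dddAdAdd
dddddAdd
dddAAddd
dddddddd
dddddddd
dddddddd
t=24: dddddddd
ddAAdddd
dd<AAddd
dddAdAdd
dddddAdd
dddAAddd
dddddddd
dddddddd
dddddddd
t=25: dddddddd
ddAAdddd
dddAAddd
ddvAdAdd
dddddAdd
dddAAddd
dddddddd
dddddddd
dddddddd
t=26: dddddddd
ddAAdddd
dddAAddd
d<AAdAdd
dddddAdd
dddAAddd
dddddddd
dddddddd
dddddddd
t=27: dddddddd
ddAAdddd
d^dAAddd
dAAAdAdd
dddddAdd
dddAAddd
dddddddd
dddddddd
dddddddd
t=28: dddddddd
ddAAdddd
dA>AAddd
dAAAdAdd
dddddAdd
dddAAddd
dddddddd
dddddddd
dddddddd
t=29: dddddddd
ddAAdddd
dAAAAddd
dAvAdAdd
dddddAdd
dddAAddd
dddddddd
dddddddd
dddddddd
t=30: dddddddd
ddAAdddd
dAAAAddd
dAd>dAdd
dddddAdd
dddAAddd
dddddddd
dddddddd
dddddddd
t=31: dddddddd
ddAAdddd
dAA^Addd
dAdddAdd
dddddAdd
dddAAddd
dddddddd
dddddddd
dddddddd
t=32: dddddddd
ddAAdddd
dA<dAddd
dAdddAdd
dddddAdd
dddAAddd
dddddddd
dddddddd
dddddddd
t=33: dddddddd
ddAAdddd
dAddAddd
dAvddAdd
dddddAdd
dddAAddd
dddddddd
dddddddd
dddddddd
t=34: dddddddd
ddAAdddd
dAddAddd
d<AddAdd
dddddAdd
dddAAddd
dddddddd
dddddddd
dddddddd
t=35: dddddddd
ddAAdddd
dAddAddd
ddAddAdd
dvdddAdd
dddAAddd
dddddddd
dddddddd
dddddddd
t=36: dddddddd
ddAAdddd
dAddAddd
ddAddAdd
<AdddAdd
dddAAddd
dddddddd
dddddddd
dddddddd

4,0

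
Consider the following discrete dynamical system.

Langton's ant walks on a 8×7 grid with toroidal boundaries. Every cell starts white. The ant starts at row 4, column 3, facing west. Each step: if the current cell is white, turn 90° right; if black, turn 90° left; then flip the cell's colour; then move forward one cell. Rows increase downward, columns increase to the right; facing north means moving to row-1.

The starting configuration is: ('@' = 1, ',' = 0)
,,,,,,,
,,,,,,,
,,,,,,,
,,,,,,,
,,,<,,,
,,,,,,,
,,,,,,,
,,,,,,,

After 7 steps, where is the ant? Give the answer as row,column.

[0] ,,,,,,,
,,,,,,,
,,,,,,,
,,,,,,,
,,,<,,,
,,,,,,,
,,,,,,,
,,,,,,,
[1] ,,,,,,,
,,,,,,,
,,,,,,,
,,,^,,,
,,,@,,,
,,,,,,,
,,,,,,,
,,,,,,,
[2] ,,,,,,,
,,,,,,,
,,,,,,,
,,,@>,,
,,,@,,,
,,,,,,,
,,,,,,,
,,,,,,,
[3] ,,,,,,,
,,,,,,,
,,,,,,,
,,,@@,,
,,,@v,,
,,,,,,,
,,,,,,,
,,,,,,,
[4] ,,,,,,,
,,,,,,,
,,,,,,,
,,,@@,,
,,,<@,,
,,,,,,,
,,,,,,,
,,,,,,,
[5] ,,,,,,,
,,,,,,,
,,,,,,,
,,,@@,,
,,,,@,,
,,,v,,,
,,,,,,,
,,,,,,,
[6] ,,,,,,,
,,,,,,,
,,,,,,,
,,,@@,,
,,,,@,,
,,<@,,,
,,,,,,,
,,,,,,,
[7] ,,,,,,,
,,,,,,,
,,,,,,,
,,,@@,,
,,^,@,,
,,@@,,,
,,,,,,,
,,,,,,,

4,2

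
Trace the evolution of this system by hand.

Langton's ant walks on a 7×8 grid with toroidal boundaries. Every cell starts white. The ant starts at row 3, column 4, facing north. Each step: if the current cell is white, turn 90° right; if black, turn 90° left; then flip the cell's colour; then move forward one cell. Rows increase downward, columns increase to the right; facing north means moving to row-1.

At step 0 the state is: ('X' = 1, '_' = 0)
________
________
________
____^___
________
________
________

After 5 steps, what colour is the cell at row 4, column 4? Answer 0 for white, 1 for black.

1

step 0: ________
________
________
____^___
________
________
________
step 1: ________
________
________
____X>__
________
________
________
step 2: ________
________
________
____XX__
_____v__
________
________
step 3: ________
________
________
____XX__
____<X__
________
________
step 4: ________
________
________
____^X__
____XX__
________
________
step 5: ________
________
________
___<_X__
____XX__
________
________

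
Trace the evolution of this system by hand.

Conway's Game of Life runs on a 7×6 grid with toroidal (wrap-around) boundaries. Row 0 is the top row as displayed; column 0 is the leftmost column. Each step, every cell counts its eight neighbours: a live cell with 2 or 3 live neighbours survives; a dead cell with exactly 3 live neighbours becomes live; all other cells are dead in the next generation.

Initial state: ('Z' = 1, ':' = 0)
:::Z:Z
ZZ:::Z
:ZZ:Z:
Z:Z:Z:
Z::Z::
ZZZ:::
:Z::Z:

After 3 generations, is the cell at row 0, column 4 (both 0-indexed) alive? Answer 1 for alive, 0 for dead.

t=0: :::Z:Z
ZZ:::Z
:ZZ:Z:
Z:Z:Z:
Z::Z::
ZZZ:::
:Z::Z:
t=1: :ZZ::Z
:Z:Z:Z
::Z:Z:
Z:Z:Z:
Z::Z::
Z:ZZ:Z
:Z:ZZZ
t=2: :Z:::Z
:Z:Z:Z
Z:Z:Z:
::Z:Z:
Z:::::
::::::
::::::
t=3: ::Z:Z:
:Z:Z:Z
Z:Z:Z:
::::::
::::::
::::::
::::::

1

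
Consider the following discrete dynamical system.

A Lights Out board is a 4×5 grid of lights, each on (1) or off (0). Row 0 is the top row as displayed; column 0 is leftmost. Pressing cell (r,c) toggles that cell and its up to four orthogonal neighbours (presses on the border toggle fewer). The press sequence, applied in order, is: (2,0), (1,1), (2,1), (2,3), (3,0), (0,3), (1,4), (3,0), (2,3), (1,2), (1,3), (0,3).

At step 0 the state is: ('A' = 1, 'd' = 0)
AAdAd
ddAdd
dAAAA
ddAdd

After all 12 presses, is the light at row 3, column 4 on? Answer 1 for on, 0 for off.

step 0: AAdAd
ddAdd
dAAAA
ddAdd
step 1: AAdAd
AdAdd
AdAAA
AdAdd
step 2: AddAd
dAddd
AAAAA
AdAdd
step 3: AddAd
ddddd
dddAA
AAAdd
step 4: AddAd
dddAd
ddAdd
AAAAd
step 5: AddAd
dddAd
AdAdd
ddAAd
step 6: AdAdA
ddddd
AdAdd
ddAAd
step 7: AdAdd
dddAA
AdAdA
ddAAd
step 8: AdAdd
dddAA
ddAdA
AAAAd
step 9: AdAdd
ddddA
dddAd
AAAdd
step 10: Adddd
dAAAA
ddAAd
AAAdd
step 11: AddAd
dAddd
ddAdd
AAAdd
step 12: AdAdA
dAdAd
ddAdd
AAAdd

0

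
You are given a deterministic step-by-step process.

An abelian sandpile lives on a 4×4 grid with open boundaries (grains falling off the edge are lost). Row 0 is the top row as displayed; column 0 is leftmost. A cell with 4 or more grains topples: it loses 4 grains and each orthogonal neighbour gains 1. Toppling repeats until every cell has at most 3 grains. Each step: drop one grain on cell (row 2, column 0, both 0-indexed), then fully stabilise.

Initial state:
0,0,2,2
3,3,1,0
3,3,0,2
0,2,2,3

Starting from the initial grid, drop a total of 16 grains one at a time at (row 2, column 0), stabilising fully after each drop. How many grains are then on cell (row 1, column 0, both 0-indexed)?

2

0) 0,0,2,2
3,3,1,0
3,3,0,2
0,2,2,3
1) 1,1,2,2
1,1,2,0
2,1,1,2
1,3,2,3
2) 1,1,2,2
1,1,2,0
3,1,1,2
1,3,2,3
3) 1,1,2,2
2,1,2,0
0,2,1,2
2,3,2,3
4) 1,1,2,2
2,1,2,0
1,2,1,2
2,3,2,3
5) 1,1,2,2
2,1,2,0
2,2,1,2
2,3,2,3
6) 1,1,2,2
2,1,2,0
3,2,1,2
2,3,2,3
7) 1,1,2,2
3,1,2,0
0,3,1,2
3,3,2,3
8) 1,1,2,2
3,1,2,0
1,3,1,2
3,3,2,3
9) 1,1,2,2
3,1,2,0
2,3,1,2
3,3,2,3
10) 1,1,2,2
3,1,2,0
3,3,1,2
3,3,2,3
11) 2,1,2,2
0,3,2,0
3,1,2,2
1,1,3,3
12) 2,1,2,2
1,3,2,0
0,2,2,2
2,1,3,3
13) 2,1,2,2
1,3,2,0
1,2,2,2
2,1,3,3
14) 2,1,2,2
1,3,2,0
2,2,2,2
2,1,3,3
15) 2,1,2,2
1,3,2,0
3,2,2,2
2,1,3,3
16) 2,1,2,2
2,3,2,0
0,3,2,2
3,1,3,3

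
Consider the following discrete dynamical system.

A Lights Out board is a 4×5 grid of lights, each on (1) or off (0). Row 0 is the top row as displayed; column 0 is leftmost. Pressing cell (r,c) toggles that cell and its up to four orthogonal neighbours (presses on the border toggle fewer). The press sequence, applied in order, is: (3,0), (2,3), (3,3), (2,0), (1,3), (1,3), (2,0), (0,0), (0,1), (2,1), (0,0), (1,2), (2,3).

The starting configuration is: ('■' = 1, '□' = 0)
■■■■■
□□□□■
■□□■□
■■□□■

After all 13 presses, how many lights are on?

0) ■■■■■
□□□□■
■□□■□
■■□□■
1) ■■■■■
□□□□■
□□□■□
□□□□■
2) ■■■■■
□□□■■
□□■□■
□□□■■
3) ■■■■■
□□□■■
□□■■■
□□■□□
4) ■■■■■
■□□■■
■■■■■
■□■□□
5) ■■■□■
■□■□□
■■■□■
■□■□□
6) ■■■■■
■□□■■
■■■■■
■□■□□
7) ■■■■■
□□□■■
□□■■■
□□■□□
8) □□■■■
■□□■■
□□■■■
□□■□□
9) ■■□■■
■■□■■
□□■■■
□□■□□
10) ■■□■■
■□□■■
■■□■■
□■■□□
11) □□□■■
□□□■■
■■□■■
□■■□□
12) □□■■■
□■■□■
■■■■■
□■■□□
13) □□■■■
□■■■■
■■□□□
□■■■□

12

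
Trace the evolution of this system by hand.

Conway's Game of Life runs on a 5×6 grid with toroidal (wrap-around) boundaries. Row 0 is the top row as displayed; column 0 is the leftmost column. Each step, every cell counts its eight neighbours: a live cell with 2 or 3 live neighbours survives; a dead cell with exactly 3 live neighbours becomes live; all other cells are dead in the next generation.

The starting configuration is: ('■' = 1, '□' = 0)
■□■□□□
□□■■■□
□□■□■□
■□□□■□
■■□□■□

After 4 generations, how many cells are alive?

15

0) ■□■□□□
□□■■■□
□□■□■□
■□□□■□
■■□□■□
1) ■□■□■□
□□■□■■
□■■□■□
■□□□■□
■□□■□□
2) ■□■□■□
■□■□■□
■■■□■□
■□■□■□
■□□■■□
3) ■□■□■□
■□■□■□
■□■□■□
■□■□■□
■□■□■□
4) ■□■□■□
■□■□■□
■□■□■□
■□■□■□
■□■□■□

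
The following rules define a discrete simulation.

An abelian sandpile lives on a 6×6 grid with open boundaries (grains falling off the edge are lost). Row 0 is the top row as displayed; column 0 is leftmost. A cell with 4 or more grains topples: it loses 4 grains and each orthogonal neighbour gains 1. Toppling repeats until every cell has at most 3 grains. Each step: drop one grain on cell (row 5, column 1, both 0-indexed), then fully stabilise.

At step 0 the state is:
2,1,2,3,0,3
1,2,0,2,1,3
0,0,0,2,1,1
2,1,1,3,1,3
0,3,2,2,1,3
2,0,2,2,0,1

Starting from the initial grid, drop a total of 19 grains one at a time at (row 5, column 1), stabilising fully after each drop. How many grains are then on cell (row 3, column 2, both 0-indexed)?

gen 0: 2,1,2,3,0,3
1,2,0,2,1,3
0,0,0,2,1,1
2,1,1,3,1,3
0,3,2,2,1,3
2,0,2,2,0,1
gen 1: 2,1,2,3,0,3
1,2,0,2,1,3
0,0,0,2,1,1
2,1,1,3,1,3
0,3,2,2,1,3
2,1,2,2,0,1
gen 2: 2,1,2,3,0,3
1,2,0,2,1,3
0,0,0,2,1,1
2,1,1,3,1,3
0,3,2,2,1,3
2,2,2,2,0,1
gen 3: 2,1,2,3,0,3
1,2,0,2,1,3
0,0,0,2,1,1
2,1,1,3,1,3
0,3,2,2,1,3
2,3,2,2,0,1
gen 4: 2,1,2,3,0,3
1,2,0,2,1,3
0,0,0,2,1,1
2,2,1,3,1,3
1,0,3,2,1,3
3,1,3,2,0,1
gen 5: 2,1,2,3,0,3
1,2,0,2,1,3
0,0,0,2,1,1
2,2,1,3,1,3
1,0,3,2,1,3
3,2,3,2,0,1
gen 6: 2,1,2,3,0,3
1,2,0,2,1,3
0,0,0,2,1,1
2,2,1,3,1,3
1,0,3,2,1,3
3,3,3,2,0,1
gen 7: 2,1,2,3,0,3
1,2,0,2,1,3
0,0,0,2,1,1
2,2,2,3,1,3
2,2,0,3,1,3
0,2,1,3,0,1
gen 8: 2,1,2,3,0,3
1,2,0,2,1,3
0,0,0,2,1,1
2,2,2,3,1,3
2,2,0,3,1,3
0,3,1,3,0,1
gen 9: 2,1,2,3,0,3
1,2,0,2,1,3
0,0,0,2,1,1
2,2,2,3,1,3
2,3,0,3,1,3
1,0,2,3,0,1
gen 10: 2,1,2,3,0,3
1,2,0,2,1,3
0,0,0,2,1,1
2,2,2,3,1,3
2,3,0,3,1,3
1,1,2,3,0,1
gen 11: 2,1,2,3,0,3
1,2,0,2,1,3
0,0,0,2,1,1
2,2,2,3,1,3
2,3,0,3,1,3
1,2,2,3,0,1
gen 12: 2,1,2,3,0,3
1,2,0,2,1,3
0,0,0,2,1,1
2,2,2,3,1,3
2,3,0,3,1,3
1,3,2,3,0,1
gen 13: 2,1,2,3,0,3
1,2,0,2,1,3
0,0,0,2,1,1
2,3,2,3,1,3
3,0,1,3,1,3
2,1,3,3,0,1
gen 14: 2,1,2,3,0,3
1,2,0,2,1,3
0,0,0,2,1,1
2,3,2,3,1,3
3,0,1,3,1,3
2,2,3,3,0,1
gen 15: 2,1,2,3,0,3
1,2,0,2,1,3
0,0,0,2,1,1
2,3,2,3,1,3
3,0,1,3,1,3
2,3,3,3,0,1
gen 16: 2,1,2,3,0,3
1,2,0,2,1,3
0,0,0,3,1,1
2,3,3,0,2,3
3,1,3,1,2,3
3,1,1,1,1,1
gen 17: 2,1,2,3,0,3
1,2,0,2,1,3
0,0,0,3,1,1
2,3,3,0,2,3
3,1,3,1,2,3
3,2,1,1,1,1
gen 18: 2,1,2,3,0,3
1,2,0,2,1,3
0,0,0,3,1,1
2,3,3,0,2,3
3,1,3,1,2,3
3,3,1,1,1,1
gen 19: 2,1,2,3,0,3
1,2,0,2,1,3
0,0,0,3,1,1
3,3,3,0,2,3
0,3,3,1,2,3
1,1,2,1,1,1

3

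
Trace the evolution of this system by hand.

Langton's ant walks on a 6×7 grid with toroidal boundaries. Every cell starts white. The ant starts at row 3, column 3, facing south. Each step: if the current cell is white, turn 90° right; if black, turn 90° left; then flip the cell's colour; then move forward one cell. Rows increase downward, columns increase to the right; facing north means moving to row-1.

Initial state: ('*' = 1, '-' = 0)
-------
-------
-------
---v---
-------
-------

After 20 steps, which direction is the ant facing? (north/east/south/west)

north

k=0  -------
-------
-------
---v---
-------
-------
k=1  -------
-------
-------
--<*---
-------
-------
k=2  -------
-------
--^----
--**---
-------
-------
k=3  -------
-------
--*>---
--**---
-------
-------
k=4  -------
-------
--**---
--*v---
-------
-------
k=5  -------
-------
--**---
--*->--
-------
-------
k=6  -------
-------
--**---
--*-*--
----v--
-------
k=7  -------
-------
--**---
--*-*--
---<*--
-------
k=8  -------
-------
--**---
--*^*--
---**--
-------
k=9  -------
-------
--**---
--**>--
---**--
-------
k=10  -------
-------
--**^--
--**---
---**--
-------
k=11  -------
-------
--***>-
--**---
---**--
-------
k=12  -------
-------
--****-
--**-v-
---**--
-------
k=13  -------
-------
--****-
--**<*-
---**--
-------
k=14  -------
-------
--**^*-
--****-
---**--
-------
k=15  -------
-------
--*<-*-
--****-
---**--
-------
k=16  -------
-------
--*--*-
--*v**-
---**--
-------
k=17  -------
-------
--*--*-
--*->*-
---**--
-------
k=18  -------
-------
--*-^*-
--*--*-
---**--
-------
k=19  -------
-------
--*-*>-
--*--*-
---**--
-------
k=20  -------
-----^-
--*-*--
--*--*-
---**--
-------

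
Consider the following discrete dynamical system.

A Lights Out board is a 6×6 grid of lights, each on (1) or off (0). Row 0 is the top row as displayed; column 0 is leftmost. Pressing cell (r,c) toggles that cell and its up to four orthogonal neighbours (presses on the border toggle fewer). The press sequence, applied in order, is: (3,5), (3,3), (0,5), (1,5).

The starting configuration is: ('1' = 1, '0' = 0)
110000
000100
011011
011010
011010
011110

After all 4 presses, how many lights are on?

23

t=0: 110000
000100
011011
011010
011010
011110
t=1: 110000
000100
011010
011001
011011
011110
t=2: 110000
000100
011110
010111
011111
011110
t=3: 110011
000101
011110
010111
011111
011110
t=4: 110010
000110
011111
010111
011111
011110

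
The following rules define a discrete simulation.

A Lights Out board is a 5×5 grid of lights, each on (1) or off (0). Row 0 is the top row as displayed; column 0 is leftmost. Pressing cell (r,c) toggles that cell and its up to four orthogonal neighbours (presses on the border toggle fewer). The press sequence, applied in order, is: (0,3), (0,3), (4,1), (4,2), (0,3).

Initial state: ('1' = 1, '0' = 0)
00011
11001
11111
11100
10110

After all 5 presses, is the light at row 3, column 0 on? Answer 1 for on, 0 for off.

1

t=0: 00011
11001
11111
11100
10110
t=1: 00100
11011
11111
11100
10110
t=2: 00011
11001
11111
11100
10110
t=3: 00011
11001
11111
10100
01010
t=4: 00011
11001
11111
10000
00100
t=5: 00100
11011
11111
10000
00100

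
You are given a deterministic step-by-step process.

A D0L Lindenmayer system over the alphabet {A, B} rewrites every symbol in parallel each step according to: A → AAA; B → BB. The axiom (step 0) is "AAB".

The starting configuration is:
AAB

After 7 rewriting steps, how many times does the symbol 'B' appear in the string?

128

gen 0: AAB
gen 1: AAAAAABB
gen 2: AAAAAAAAAAAAAAAAAABBBB
gen 3: AAAAAAAAAAAAAAAAAAAAAAAAAAAAAAAAAAAAAAAAAAAAAAAAAAAAAABBBBBBBB
gen 4: AAAAAAAAAAAAAAAAAAAAAAAAAAAAAAAAAAAAAAAAAAAAAAAAAAAAAAAAAA…AAAAAAAAAAAAAAAAAAAAAAAAAAAAAAAAAAAAAAAAAABBBBBBBBBBBBBBBB  (len 178)
gen 5: AAAAAAAAAAAAAAAAAAAAAAAAAAAAAAAAAAAAAAAAAAAAAAAAAAAAAAAAAA…AAAAAAAAAAAAAAAAAAAAAAAAAABBBBBBBBBBBBBBBBBBBBBBBBBBBBBBBB  (len 518)
gen 6: AAAAAAAAAAAAAAAAAAAAAAAAAAAAAAAAAAAAAAAAAAAAAAAAAAAAAAAAAA…BBBBBBBBBBBBBBBBBBBBBBBBBBBBBBBBBBBBBBBBBBBBBBBBBBBBBBBBBB  (len 1522)
gen 7: AAAAAAAAAAAAAAAAAAAAAAAAAAAAAAAAAAAAAAAAAAAAAAAAAAAAAAAAAA…BBBBBBBBBBBBBBBBBBBBBBBBBBBBBBBBBBBBBBBBBBBBBBBBBBBBBBBBBB  (len 4502)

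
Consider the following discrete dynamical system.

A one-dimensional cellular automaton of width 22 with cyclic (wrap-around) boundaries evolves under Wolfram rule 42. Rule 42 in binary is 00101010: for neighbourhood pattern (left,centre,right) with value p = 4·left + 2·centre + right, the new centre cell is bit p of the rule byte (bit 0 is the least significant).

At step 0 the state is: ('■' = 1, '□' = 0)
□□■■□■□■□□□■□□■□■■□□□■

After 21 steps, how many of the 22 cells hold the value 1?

9

gen 0: □□■■□■□■□□□■□□■□■■□□□■
gen 1: □■■□■□■□□□■□□■□■■□□□■□
gen 2: ■■□■□■□□□■□□■□■■□□□■□□
gen 3: ■□■□■□□□■□□■□■■□□□■□□■
gen 4: □■□■□□□■□□■□■■□□□■□□■■
gen 5: ■□■□□□■□□■□■■□□□■□□■■□
gen 6: □■□□□■□□■□■■□□□■□□■■□■
gen 7: ■□□□■□□■□■■□□□■□□■■□■□
gen 8: □□□■□□■□■■□□□■□□■■□■□■
gen 9: □□■□□■□■■□□□■□□■■□■□■□
gen 10: □■□□■□■■□□□■□□■■□■□■□□
gen 11: ■□□■□■■□□□■□□■■□■□■□□□
gen 12: □□■□■■□□□■□□■■□■□■□□□■
gen 13: □■□■■□□□■□□■■□■□■□□□■□
gen 14: ■□■■□□□■□□■■□■□■□□□■□□
gen 15: □■■□□□■□□■■□■□■□□□■□□■
gen 16: ■■□□□■□□■■□■□■□□□■□□■□
gen 17: ■□□□■□□■■□■□■□□□■□□■□■
gen 18: □□□■□□■■□■□■□□□■□□■□■■
gen 19: □□■□□■■□■□■□□□■□□■□■■□
gen 20: □■□□■■□■□■□□□■□□■□■■□□
gen 21: ■□□■■□■□■□□□■□□■□■■□□□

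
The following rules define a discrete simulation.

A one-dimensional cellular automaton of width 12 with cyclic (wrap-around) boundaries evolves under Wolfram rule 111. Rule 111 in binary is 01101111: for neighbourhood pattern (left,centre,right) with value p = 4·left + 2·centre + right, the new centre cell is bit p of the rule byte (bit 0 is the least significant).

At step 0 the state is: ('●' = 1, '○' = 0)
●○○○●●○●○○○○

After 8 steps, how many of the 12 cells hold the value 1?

[0] ●○○○●●○●○○○○
[1] ●○●●●●●●○●●●
[2] ●●●○○○○●●●○○
[3] ●○●○●●●●○●○●
[4] ●●●●●○○●●●●●
[5] ○○○○●○●●○○○○
[6] ●●●●●●●●○●●●
[7] ○○○○○○○●●●○○
[8] ●●●●●●●●○●○●

10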